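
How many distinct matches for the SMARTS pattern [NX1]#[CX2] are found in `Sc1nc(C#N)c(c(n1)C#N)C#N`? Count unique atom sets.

3

[NX1]#[CX2] is the SMARTS for a nitrile: a nitrogen triple-bonded to a two-connected carbon.
The molecule carries 3 separate instances of a nitrile (-C#N) meeting every constraint; each maps to a distinct set of atoms, giving 3 matches.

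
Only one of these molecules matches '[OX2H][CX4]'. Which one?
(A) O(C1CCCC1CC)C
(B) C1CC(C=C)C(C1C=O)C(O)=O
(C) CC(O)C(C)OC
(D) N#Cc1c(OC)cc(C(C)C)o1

[OX2H][CX4] describes a hydroxyl oxygen bound to an sp3 (X4) carbon (an aliphatic alcohol).
(A) has a methoxy ether (-OCH3) but the oxygen has H0 (ether), not H1.
(B) has a carboxylic acid group (-C(=O)OH) but the -OH is on a CX3 carbonyl carbon, not a CX4 carbon.
(C) contains a hydroxyl group (-OH), which satisfies every atom and bond constraint.
(D) has a methoxy ether (-OCH3) but the oxygen has H0 (ether), not H1.
So the answer is (C).

C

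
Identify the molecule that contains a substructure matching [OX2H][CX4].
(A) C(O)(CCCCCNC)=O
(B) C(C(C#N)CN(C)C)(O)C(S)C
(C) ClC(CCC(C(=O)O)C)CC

[OX2H][CX4] describes a hydroxyl oxygen bound to an sp3 (X4) carbon (an aliphatic alcohol).
(A) has a carboxylic acid group (-C(=O)OH) but the -OH is on a CX3 carbonyl carbon, not a CX4 carbon.
(B) contains a hydroxyl group (-OH), which satisfies every atom and bond constraint.
(C) has a carboxylic acid group (-C(=O)OH) but the -OH is on a CX3 carbonyl carbon, not a CX4 carbon.
So the answer is (B).

B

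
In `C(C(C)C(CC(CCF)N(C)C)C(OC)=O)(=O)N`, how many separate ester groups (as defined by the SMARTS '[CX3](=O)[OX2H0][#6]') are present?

[CX3](=O)[OX2H0][#6] is the SMARTS for an ester: a carbonyl carbon bonded to an oxygen that is itself bonded to carbon (no H on that O).
Exactly one fragment in the molecule meets all constraints, giving 1 match.

1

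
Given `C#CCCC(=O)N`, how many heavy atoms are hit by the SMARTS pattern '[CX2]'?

2

The query [CX2] means: C with X2: aliphatic carbon with exactly 2 total connections.
Check the 7 heavy atoms by environment: 2× C (X4) → no; 1× C (X3) → no; 1× O (X1) → no; 1× N (X3) → no; 2× C (X2) → match.
That gives 2 matching atoms.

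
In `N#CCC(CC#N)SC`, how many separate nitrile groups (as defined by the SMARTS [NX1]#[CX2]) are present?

2

[NX1]#[CX2] is the SMARTS for a nitrile: a nitrogen triple-bonded to a two-connected carbon.
The molecule carries 2 separate instances of a nitrile (-C#N) meeting every constraint; each maps to a distinct set of atoms, giving 2 matches.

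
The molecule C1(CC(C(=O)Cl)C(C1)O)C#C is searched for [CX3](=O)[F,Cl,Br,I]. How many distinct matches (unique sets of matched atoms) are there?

1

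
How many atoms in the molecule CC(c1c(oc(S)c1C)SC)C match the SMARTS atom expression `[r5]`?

5

The query [r5] means: r5 matches atoms in a five-membered ring.
Check the 12 heavy atoms by environment: 1× o (aromatic, in 5-ring) → match; 4× c (aromatic, in 5-ring) → match; 2× S (acyclic) → no; 5× C (acyclic) → no.
Summing the matching environments: 1 + 4 = 5 matching atoms.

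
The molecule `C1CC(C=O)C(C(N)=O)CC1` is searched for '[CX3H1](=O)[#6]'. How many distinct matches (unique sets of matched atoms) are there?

1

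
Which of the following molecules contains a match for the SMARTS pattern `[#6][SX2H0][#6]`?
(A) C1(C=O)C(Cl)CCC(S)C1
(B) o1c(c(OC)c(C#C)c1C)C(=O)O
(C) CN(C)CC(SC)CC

[#6][SX2H0][#6] describes an aliphatic sulfur bridging two carbons with no H on the sulfur (a thioether).
(A) has a thiol (-SH) but the sulfur has H1, not H0 bridging two carbons.
(B) has a methoxy ether (-OCH3) but the bridging atom is O, not S.
(C) contains a methylthio ether (-SCH3), which satisfies every atom and bond constraint.
So the answer is (C).

C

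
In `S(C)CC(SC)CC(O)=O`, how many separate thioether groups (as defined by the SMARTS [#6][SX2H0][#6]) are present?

[#6][SX2H0][#6] is the SMARTS for a thioether: an aliphatic sulfur bridging two carbons with no H on the sulfur.
The molecule carries 2 separate instances of a methylthio ether (-SCH3) meeting every constraint; each maps to a distinct set of atoms, giving 2 matches.

2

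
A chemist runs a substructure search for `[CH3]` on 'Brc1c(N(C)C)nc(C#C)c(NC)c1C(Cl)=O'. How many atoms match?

The query [CH3] means: aliphatic carbon with exactly three hydrogens.
Check the 17 heavy atoms by environment: 1× n (aromatic, H0) → no; 5× c (aromatic, H0) → no; 2× C (H0) → no; 1× C (H1) → no; 1× N (H0) → no; 3× C (H3) → match; 1× O (H0) → no; 1× Cl (H0) → no; 1× Br (H0) → no; 1× N (H1) → no.
That gives 3 matching atoms.

3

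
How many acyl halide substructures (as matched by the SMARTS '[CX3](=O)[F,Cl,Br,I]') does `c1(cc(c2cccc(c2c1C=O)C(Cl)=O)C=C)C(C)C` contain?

[CX3](=O)[F,Cl,Br,I] is the SMARTS for an acyl halide: a carbonyl carbon bonded to a halogen.
Exactly one fragment in the molecule meets all constraints, giving 1 match.

1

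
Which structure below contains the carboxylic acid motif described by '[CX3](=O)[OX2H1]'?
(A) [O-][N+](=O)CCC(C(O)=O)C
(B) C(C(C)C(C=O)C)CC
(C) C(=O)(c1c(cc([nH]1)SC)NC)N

[CX3](=O)[OX2H1] describes an sp2 carbon double-bonded to O and single-bonded to an -OH oxygen (a carboxylic acid).
(A) contains a carboxylic acid group (-C(=O)OH), which satisfies every atom and bond constraint.
(B) has an aldehyde (-CHO) but there is no singly-bonded oxygen on the carbonyl carbon.
(C) has a primary amide (-C(=O)NH2) but the carbonyl is bonded to N, not to an -OH oxygen.
So the answer is (A).

A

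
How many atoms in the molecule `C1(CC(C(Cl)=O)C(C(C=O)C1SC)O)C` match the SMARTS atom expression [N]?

The query [N] means: uppercase N matches aliphatic (non-aromatic) nitrogen only.
Check the 15 heavy atoms by environment: 10× C → no; 1× S → no; 3× O → no; 1× Cl → no.
No environment satisfies the query, so 0 matching atoms.

0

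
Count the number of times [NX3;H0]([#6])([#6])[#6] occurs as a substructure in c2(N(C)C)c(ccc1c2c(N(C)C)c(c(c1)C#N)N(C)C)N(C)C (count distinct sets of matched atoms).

4

[NX3;H0]([#6])([#6])[#6] is the SMARTS for a tertiary amine: a trivalent nitrogen with no H, bonded to three carbons.
The molecule carries 4 separate instances of a dimethylamino group (-N(CH3)2) meeting every constraint; each maps to a distinct set of atoms, giving 4 matches.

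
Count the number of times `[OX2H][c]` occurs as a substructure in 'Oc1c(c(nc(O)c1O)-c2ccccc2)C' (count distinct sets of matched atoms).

[OX2H][c] is the SMARTS for a phenol: a hydroxyl oxygen attached to an aromatic carbon.
The molecule carries 3 separate instances of a hydroxyl group (-OH) meeting every constraint; each maps to a distinct set of atoms, giving 3 matches.

3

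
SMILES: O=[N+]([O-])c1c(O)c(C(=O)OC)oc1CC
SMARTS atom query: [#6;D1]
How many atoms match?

2

The query [#6;D1] means: carbon bonded to exactly one heavy atom.
Check the 15 heavy atoms by environment: 1× o (aromatic, D2) → no; 4× c (aromatic, D3) → no; 3× O (D1) → no; 1× N (charge +1, D3) → no; 1× O (charge -1, D1) → no; 1× C (D2) → no; 2× C (D1) → match; 1× C (D3) → no; 1× O (D2) → no.
That gives 2 matching atoms.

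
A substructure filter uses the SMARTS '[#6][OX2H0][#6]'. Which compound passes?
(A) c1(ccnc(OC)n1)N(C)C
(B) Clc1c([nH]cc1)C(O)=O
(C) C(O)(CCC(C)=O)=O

[#6][OX2H0][#6] describes an aliphatic oxygen bridging two carbons with no H on the oxygen (an ether).
(A) contains a methoxy ether (-OCH3), which satisfies every atom and bond constraint.
(B) has a carboxylic acid group (-C(=O)OH) but the -OH oxygen has H1; the =O is OX1, not OX2.
(C) has a carboxylic acid group (-C(=O)OH) but the -OH oxygen has H1; the =O is OX1, not OX2.
So the answer is (A).

A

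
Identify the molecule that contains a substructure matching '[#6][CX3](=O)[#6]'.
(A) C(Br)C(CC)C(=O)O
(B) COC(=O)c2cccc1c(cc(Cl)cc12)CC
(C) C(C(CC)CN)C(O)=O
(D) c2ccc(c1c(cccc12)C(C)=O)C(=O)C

[#6][CX3](=O)[#6] describes a carbonyl carbon (no H) flanked by two carbons (a ketone).
(A) has a carboxylic acid group (-C(=O)OH) but one neighbour of the carbonyl carbon is O, not C.
(B) has a methyl-ester group (-C(=O)OCH3) but one neighbour of the carbonyl carbon is O, not C.
(C) has a carboxylic acid group (-C(=O)OH) but one neighbour of the carbonyl carbon is O, not C.
(D) contains an acetyl/ketone group (-C(=O)CH3), which satisfies every atom and bond constraint.
So the answer is (D).

D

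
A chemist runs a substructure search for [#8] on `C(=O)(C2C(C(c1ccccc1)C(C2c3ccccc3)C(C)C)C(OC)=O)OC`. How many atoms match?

The query [#8] means: #8 matches any oxygen atom.
Check the 28 heavy atoms by environment: 12× C → no; 12× c (aromatic) → no; 4× O → match.
That gives 4 matching atoms.

4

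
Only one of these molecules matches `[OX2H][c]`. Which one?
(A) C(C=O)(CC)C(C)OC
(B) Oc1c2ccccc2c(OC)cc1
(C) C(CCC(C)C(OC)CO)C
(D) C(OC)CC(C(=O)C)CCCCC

[OX2H][c] describes a hydroxyl oxygen attached to an aromatic carbon (a phenol).
(A) has a methoxy ether (-OCH3) but the oxygen has H0, not H1.
(B) contains a hydroxyl group (-OH), which satisfies every atom and bond constraint.
(C) has a hydroxyl group (-OH) but the -OH is on an aliphatic carbon, not an aromatic c.
(D) has a methoxy ether (-OCH3) but the oxygen has H0, not H1.
So the answer is (B).

B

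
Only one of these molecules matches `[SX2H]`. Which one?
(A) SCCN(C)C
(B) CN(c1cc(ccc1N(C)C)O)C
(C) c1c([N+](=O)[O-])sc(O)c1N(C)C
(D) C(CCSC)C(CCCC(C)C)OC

A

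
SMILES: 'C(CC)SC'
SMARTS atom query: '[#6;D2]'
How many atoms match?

2

The query [#6;D2] means: any carbon bonded to exactly two heavy atoms.
Check the 5 heavy atoms by environment: 2× C (D2) → match; 1× S (D2) → no; 2× C (D1) → no.
That gives 2 matching atoms.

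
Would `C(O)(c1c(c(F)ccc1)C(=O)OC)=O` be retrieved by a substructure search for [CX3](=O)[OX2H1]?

Yes

The pattern [CX3](=O)[OX2H1] describes an sp2 carbon double-bonded to O and single-bonded to an -OH oxygen — a carboxylic acid.
The molecule carries a carboxylic acid group (-C(=O)OH), whose atoms satisfy every constraint of the query, so the pattern matches.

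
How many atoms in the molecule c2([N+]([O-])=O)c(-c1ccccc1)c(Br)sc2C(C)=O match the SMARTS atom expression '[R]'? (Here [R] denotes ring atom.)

11

The query [R] means: R matches any atom that is part of a ring.
Check the 18 heavy atoms by environment: 1× s (aromatic, in 5-ring) → match; 4× c (aromatic, in 5-ring) → match; 2× C (acyclic) → no; 2× O (acyclic) → no; 6× c (aromatic, in 6-ring) → match; 1× N (charge +1, acyclic) → no; 1× O (charge -1, acyclic) → no; 1× Br (acyclic) → no.
Summing the matching environments: 1 + 4 + 6 = 11 matching atoms.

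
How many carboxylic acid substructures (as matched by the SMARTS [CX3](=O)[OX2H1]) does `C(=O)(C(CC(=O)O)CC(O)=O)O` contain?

3

[CX3](=O)[OX2H1] is the SMARTS for a carboxylic acid: an sp2 carbon double-bonded to O and single-bonded to an -OH oxygen.
The molecule carries 3 separate instances of a carboxylic acid group (-C(=O)OH) meeting every constraint; each maps to a distinct set of atoms, giving 3 matches.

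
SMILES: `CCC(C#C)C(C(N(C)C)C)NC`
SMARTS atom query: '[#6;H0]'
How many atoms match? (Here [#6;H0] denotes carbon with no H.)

1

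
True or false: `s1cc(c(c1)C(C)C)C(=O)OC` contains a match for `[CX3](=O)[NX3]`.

The pattern [CX3](=O)[NX3] describes a carbonyl carbon bonded to a trivalent nitrogen — an amide.
The closest candidate here is a methyl-ester group (-C(=O)OCH3), but the carbonyl is bonded to O, not to an NX3 nitrogen. No other fragment satisfies the full query, so there is no match.

False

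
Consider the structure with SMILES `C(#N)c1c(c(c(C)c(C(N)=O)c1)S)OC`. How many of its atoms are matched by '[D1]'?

6

The query [D1] means: atom with exactly one heavy-atom neighbour (degree 1).
Check the 15 heavy atoms by environment: 1× c (aromatic, D2) → no; 5× c (aromatic, D3) → no; 1× S (D1) → match; 1× C (D2) → no; 2× N (D1) → match; 2× C (D1) → match; 1× C (D3) → no; 1× O (D1) → match; 1× O (D2) → no.
Summing the matching environments: 1 + 2 + 2 + 1 = 6 matching atoms.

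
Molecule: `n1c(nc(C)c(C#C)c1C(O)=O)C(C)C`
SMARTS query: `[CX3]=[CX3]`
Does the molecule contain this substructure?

The pattern [CX3]=[CX3] describes a non-aromatic C=C double bond between two sp2 carbons — an alkene.
The closest candidate here is an ethynyl group (-C#CH), but the C-C bond is a triple bond, not a double bond. No other fragment satisfies the full query, so there is no match.

No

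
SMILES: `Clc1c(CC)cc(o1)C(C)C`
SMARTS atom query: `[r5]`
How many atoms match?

The query [r5] means: r5 matches atoms in a five-membered ring.
Check the 11 heavy atoms by environment: 1× o (aromatic, in 5-ring) → match; 4× c (aromatic, in 5-ring) → match; 5× C (acyclic) → no; 1× Cl (acyclic) → no.
Summing the matching environments: 1 + 4 = 5 matching atoms.

5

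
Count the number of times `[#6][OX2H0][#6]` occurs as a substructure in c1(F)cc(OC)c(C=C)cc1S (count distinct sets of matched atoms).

1

[#6][OX2H0][#6] is the SMARTS for an ether: an aliphatic oxygen bridging two carbons with no H on the oxygen.
Exactly one fragment in the molecule meets all constraints, giving 1 match.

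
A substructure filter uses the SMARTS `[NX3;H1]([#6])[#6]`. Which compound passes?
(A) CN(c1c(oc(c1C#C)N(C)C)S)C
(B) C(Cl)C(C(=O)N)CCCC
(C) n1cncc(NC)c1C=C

C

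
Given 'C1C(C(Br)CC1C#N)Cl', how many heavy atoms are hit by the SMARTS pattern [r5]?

Check the 9 heavy atoms by environment: 5× C (in 5-ring) → match; 1× Cl (acyclic) → no; 1× Br (acyclic) → no; 1× C (acyclic) → no; 1× N (acyclic) → no.
That gives 5 matching atoms.

5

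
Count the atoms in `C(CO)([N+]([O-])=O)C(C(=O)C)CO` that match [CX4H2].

2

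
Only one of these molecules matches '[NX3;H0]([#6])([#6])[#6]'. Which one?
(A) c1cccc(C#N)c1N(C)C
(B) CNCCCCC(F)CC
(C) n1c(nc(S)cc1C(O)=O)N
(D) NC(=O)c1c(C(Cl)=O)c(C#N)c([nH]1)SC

[NX3;H0]([#6])([#6])[#6] describes a trivalent nitrogen with no H, bonded to three carbons (a tertiary amine).
(A) contains a dimethylamino group (-N(CH3)2), which satisfies every atom and bond constraint.
(B) has an N-methylamino group (-NHCH3) but the nitrogen still has one H (H1), not H0.
(C) has a primary amino group (-NH2) but the nitrogen has H2, not H0 with three carbons.
(D) has a primary amide (-C(=O)NH2) but the amide nitrogen has H2 and only one carbon neighbour.
So the answer is (A).

A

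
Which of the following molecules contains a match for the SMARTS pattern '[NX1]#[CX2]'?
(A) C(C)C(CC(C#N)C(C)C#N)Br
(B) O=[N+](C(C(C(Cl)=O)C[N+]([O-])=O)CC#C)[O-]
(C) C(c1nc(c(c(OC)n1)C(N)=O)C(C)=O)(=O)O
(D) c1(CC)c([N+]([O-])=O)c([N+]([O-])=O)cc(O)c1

A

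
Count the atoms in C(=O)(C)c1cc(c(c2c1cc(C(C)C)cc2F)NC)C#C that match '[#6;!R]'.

The query [#6;!R] means: carbon not in any ring.
Check the 21 heavy atoms by environment: 10× c (aromatic, in 6-ring) → no; 8× C (acyclic) → match; 1× N (acyclic) → no; 1× F (acyclic) → no; 1× O (acyclic) → no.
That gives 8 matching atoms.

8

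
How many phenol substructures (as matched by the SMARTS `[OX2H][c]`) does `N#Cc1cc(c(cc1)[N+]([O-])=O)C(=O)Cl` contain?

0

[OX2H][c] is the SMARTS for a phenol: a hydroxyl oxygen attached to an aromatic carbon.
No fragment in the molecule satisfies every constraint, giving 0 matches.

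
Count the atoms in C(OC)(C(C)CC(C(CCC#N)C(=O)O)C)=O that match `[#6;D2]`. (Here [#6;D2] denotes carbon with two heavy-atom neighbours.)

Check the 17 heavy atoms by environment: 3× C (D1) → no; 5× C (D3) → no; 4× C (D2) → match; 3× O (D1) → no; 1× N (D1) → no; 1× O (D2) → no.
That gives 4 matching atoms.

4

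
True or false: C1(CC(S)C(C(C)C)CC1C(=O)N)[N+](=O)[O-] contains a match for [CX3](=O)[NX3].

True

The pattern [CX3](=O)[NX3] describes a carbonyl carbon bonded to a trivalent nitrogen — an amide.
The molecule carries a primary amide (-C(=O)NH2), whose atoms satisfy every constraint of the query, so the pattern matches.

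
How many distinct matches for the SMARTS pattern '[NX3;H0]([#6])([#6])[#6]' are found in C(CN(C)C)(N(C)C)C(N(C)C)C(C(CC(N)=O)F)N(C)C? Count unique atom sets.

4

[NX3;H0]([#6])([#6])[#6] is the SMARTS for a tertiary amine: a trivalent nitrogen with no H, bonded to three carbons.
The molecule carries 4 separate instances of a dimethylamino group (-N(CH3)2) meeting every constraint; each maps to a distinct set of atoms, giving 4 matches.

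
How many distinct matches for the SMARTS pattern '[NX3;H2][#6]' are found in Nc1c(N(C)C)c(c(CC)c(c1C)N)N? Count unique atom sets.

[NX3;H2][#6] is the SMARTS for a primary amine: a trivalent nitrogen with two H attached to carbon.
The molecule carries 3 separate instances of a primary amino group (-NH2) meeting every constraint; each maps to a distinct set of atoms, giving 3 matches.

3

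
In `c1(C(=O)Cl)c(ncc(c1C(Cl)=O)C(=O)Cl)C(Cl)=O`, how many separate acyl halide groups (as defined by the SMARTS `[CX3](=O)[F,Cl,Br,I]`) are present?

4

[CX3](=O)[F,Cl,Br,I] is the SMARTS for an acyl halide: a carbonyl carbon bonded to a halogen.
The molecule carries 4 separate instances of an acyl chloride (-C(=O)Cl) meeting every constraint; each maps to a distinct set of atoms, giving 4 matches.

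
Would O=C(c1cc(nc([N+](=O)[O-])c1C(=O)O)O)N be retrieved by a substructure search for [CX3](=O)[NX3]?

Yes

The pattern [CX3](=O)[NX3] describes a carbonyl carbon bonded to a trivalent nitrogen — an amide.
The molecule carries a primary amide (-C(=O)NH2), whose atoms satisfy every constraint of the query, so the pattern matches.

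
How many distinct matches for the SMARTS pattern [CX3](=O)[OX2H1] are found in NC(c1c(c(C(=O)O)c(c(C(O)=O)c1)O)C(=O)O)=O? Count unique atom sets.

3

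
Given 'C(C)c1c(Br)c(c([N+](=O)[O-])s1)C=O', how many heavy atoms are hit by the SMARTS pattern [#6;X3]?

5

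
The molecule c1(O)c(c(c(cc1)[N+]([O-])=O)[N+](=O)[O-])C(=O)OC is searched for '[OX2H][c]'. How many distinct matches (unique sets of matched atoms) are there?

[OX2H][c] is the SMARTS for a phenol: a hydroxyl oxygen attached to an aromatic carbon.
Exactly one fragment in the molecule meets all constraints, giving 1 match.

1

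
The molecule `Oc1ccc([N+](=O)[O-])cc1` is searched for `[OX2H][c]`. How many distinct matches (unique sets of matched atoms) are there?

[OX2H][c] is the SMARTS for a phenol: a hydroxyl oxygen attached to an aromatic carbon.
Exactly one fragment in the molecule meets all constraints, giving 1 match.

1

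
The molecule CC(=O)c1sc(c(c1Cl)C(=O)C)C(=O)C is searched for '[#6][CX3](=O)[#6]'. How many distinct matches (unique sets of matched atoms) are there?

[#6][CX3](=O)[#6] is the SMARTS for a ketone: a carbonyl carbon (no H) flanked by two carbons.
The molecule carries 3 separate instances of an acetyl/ketone group (-C(=O)CH3) meeting every constraint; each maps to a distinct set of atoms, giving 3 matches.

3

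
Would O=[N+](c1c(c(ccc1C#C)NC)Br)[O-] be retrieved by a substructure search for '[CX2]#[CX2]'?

Yes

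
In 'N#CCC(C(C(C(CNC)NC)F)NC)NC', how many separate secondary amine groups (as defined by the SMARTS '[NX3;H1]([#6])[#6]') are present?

[NX3;H1]([#6])[#6] is the SMARTS for a secondary amine: a trivalent nitrogen with one H, bonded to two carbons.
The molecule carries 4 separate instances of an N-methylamino group (-NHCH3) meeting every constraint; each maps to a distinct set of atoms, giving 4 matches.

4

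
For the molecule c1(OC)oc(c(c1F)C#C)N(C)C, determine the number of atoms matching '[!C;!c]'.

The query [!C;!c] means: neither aliphatic nor aromatic carbon — same as [!#6].
Check the 13 heavy atoms by environment: 1× o (aromatic) → match; 4× c (aromatic) → no; 5× C → no; 1× F → match; 1× O → match; 1× N → match.
Summing the matching environments: 1 + 1 + 1 + 1 = 4 matching atoms.

4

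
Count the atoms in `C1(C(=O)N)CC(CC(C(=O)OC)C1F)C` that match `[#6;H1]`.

The query [#6;H1] means: any carbon bearing exactly one hydrogen.
Check the 15 heavy atoms by environment: 4× C (H1) → match; 2× C (H2) → no; 2× C (H0) → no; 3× O (H0) → no; 1× N (H2) → no; 2× C (H3) → no; 1× F (H0) → no.
That gives 4 matching atoms.

4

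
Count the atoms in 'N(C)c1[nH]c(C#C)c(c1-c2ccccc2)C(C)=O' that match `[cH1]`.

5

The query [cH1] means: aromatic carbon bearing exactly one hydrogen.
Check the 18 heavy atoms by environment: 1× n (aromatic, H1) → no; 5× c (aromatic, H0) → no; 1× N (H1) → no; 2× C (H3) → no; 2× C (H0) → no; 1× O (H0) → no; 1× C (H1) → no; 5× c (aromatic, H1) → match.
That gives 5 matching atoms.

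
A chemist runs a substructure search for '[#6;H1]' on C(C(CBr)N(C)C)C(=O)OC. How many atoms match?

The query [#6;H1] means: any carbon bearing exactly one hydrogen.
Check the 11 heavy atoms by environment: 2× C (H2) → no; 1× C (H1) → match; 1× C (H0) → no; 2× O (H0) → no; 3× C (H3) → no; 1× Br (H0) → no; 1× N (H0) → no.
That gives 1 matching atom.

1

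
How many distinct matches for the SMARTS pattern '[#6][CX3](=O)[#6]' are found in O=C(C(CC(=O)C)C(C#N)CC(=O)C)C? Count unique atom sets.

3

[#6][CX3](=O)[#6] is the SMARTS for a ketone: a carbonyl carbon (no H) flanked by two carbons.
The molecule carries 3 separate instances of an acetyl/ketone group (-C(=O)CH3) meeting every constraint; each maps to a distinct set of atoms, giving 3 matches.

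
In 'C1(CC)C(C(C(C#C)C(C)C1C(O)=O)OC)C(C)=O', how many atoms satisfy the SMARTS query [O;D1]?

The query [O;D1] means: aliphatic oxygen bonded to exactly one heavy atom.
Check the 19 heavy atoms by environment: 8× C (D3) → no; 3× O (D1) → match; 1× O (D2) → no; 5× C (D1) → no; 2× C (D2) → no.
That gives 3 matching atoms.

3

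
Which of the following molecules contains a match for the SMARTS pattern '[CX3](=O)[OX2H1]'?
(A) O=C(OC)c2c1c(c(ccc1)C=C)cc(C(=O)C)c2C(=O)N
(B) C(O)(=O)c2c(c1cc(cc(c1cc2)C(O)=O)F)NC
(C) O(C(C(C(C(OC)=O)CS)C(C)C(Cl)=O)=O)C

B

[CX3](=O)[OX2H1] describes an sp2 carbon double-bonded to O and single-bonded to an -OH oxygen (a carboxylic acid).
(A) has a primary amide (-C(=O)NH2) but the carbonyl is bonded to N, not to an -OH oxygen.
(B) contains a carboxylic acid group (-C(=O)OH), which satisfies every atom and bond constraint.
(C) has a methyl-ester group (-C(=O)OCH3) but the singly-bonded O has no H (OX2H0, not OX2H1).
So the answer is (B).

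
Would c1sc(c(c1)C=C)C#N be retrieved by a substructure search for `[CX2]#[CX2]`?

No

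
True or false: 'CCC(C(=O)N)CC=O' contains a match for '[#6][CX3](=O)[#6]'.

The pattern [#6][CX3](=O)[#6] describes a carbonyl carbon (no H) flanked by two carbons — a ketone.
The closest candidate here is an aldehyde (-CHO), but the carbonyl carbon has H1, so it is not flanked by two carbons. No other fragment satisfies the full query, so there is no match.

False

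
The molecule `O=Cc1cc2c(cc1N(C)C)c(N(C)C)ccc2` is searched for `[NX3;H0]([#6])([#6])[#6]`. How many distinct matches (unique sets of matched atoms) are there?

2

[NX3;H0]([#6])([#6])[#6] is the SMARTS for a tertiary amine: a trivalent nitrogen with no H, bonded to three carbons.
The molecule carries 2 separate instances of a dimethylamino group (-N(CH3)2) meeting every constraint; each maps to a distinct set of atoms, giving 2 matches.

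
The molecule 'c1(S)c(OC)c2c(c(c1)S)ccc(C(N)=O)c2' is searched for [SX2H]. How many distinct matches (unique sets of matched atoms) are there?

[SX2H] is the SMARTS for a thiol: an aliphatic sulfur with two connections, one being H.
The molecule carries 2 separate instances of a thiol (-SH) meeting every constraint; each maps to a distinct set of atoms, giving 2 matches.

2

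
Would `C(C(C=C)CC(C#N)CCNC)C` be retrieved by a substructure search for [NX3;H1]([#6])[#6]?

The pattern [NX3;H1]([#6])[#6] describes a trivalent nitrogen with one H, bonded to two carbons — a secondary amine.
The molecule carries an N-methylamino group (-NHCH3), whose atoms satisfy every constraint of the query, so the pattern matches.

Yes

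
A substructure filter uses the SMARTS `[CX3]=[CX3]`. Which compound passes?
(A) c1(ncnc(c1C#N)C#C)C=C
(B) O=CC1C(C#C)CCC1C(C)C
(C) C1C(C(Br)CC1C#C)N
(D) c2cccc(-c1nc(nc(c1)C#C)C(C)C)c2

A

[CX3]=[CX3] describes a non-aromatic C=C double bond between two sp2 carbons (an alkene).
(A) contains a vinyl group (-CH=CH2), which satisfies every atom and bond constraint.
(B) has an ethynyl group (-C#CH) but the C-C bond is a triple bond, not a double bond.
(C) has an ethynyl group (-C#CH) but the C-C bond is a triple bond, not a double bond.
(D) has an ethynyl group (-C#CH) but the C-C bond is a triple bond, not a double bond.
So the answer is (A).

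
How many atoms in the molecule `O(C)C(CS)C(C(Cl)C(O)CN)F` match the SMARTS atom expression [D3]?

4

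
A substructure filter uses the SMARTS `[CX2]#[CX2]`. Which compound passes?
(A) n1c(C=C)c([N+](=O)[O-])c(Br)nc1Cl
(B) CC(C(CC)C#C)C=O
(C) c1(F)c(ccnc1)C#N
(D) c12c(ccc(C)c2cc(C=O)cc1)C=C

[CX2]#[CX2] describes a carbon-carbon triple bond (an alkyne).
(A) has a vinyl group (-CH=CH2) but the C=C is a double bond; both carbons are CX3, not CX2.
(B) contains an ethynyl group (-C#CH), which satisfies every atom and bond constraint.
(C) has a nitrile (-C#N) but the triple bond is C#N, not C#C.
(D) has a vinyl group (-CH=CH2) but the C=C is a double bond; both carbons are CX3, not CX2.
So the answer is (B).

B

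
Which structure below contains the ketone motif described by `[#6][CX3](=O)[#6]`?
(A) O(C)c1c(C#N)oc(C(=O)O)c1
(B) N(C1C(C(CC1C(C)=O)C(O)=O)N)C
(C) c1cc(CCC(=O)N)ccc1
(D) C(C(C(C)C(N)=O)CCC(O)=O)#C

B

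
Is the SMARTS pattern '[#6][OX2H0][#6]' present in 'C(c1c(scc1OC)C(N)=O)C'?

Yes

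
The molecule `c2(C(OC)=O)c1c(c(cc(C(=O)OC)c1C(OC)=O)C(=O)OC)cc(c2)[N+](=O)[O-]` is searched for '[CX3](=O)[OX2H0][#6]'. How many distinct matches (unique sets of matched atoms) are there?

[CX3](=O)[OX2H0][#6] is the SMARTS for an ester: a carbonyl carbon bonded to an oxygen that is itself bonded to carbon (no H on that O).
The molecule carries 4 separate instances of a methyl-ester group (-C(=O)OCH3) meeting every constraint; each maps to a distinct set of atoms, giving 4 matches.

4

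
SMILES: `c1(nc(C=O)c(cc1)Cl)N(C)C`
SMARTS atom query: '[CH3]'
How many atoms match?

2

Check the 12 heavy atoms by environment: 1× n (aromatic, H0) → no; 3× c (aromatic, H0) → no; 2× c (aromatic, H1) → no; 1× C (H1) → no; 1× O (H0) → no; 1× N (H0) → no; 2× C (H3) → match; 1× Cl (H0) → no.
That gives 2 matching atoms.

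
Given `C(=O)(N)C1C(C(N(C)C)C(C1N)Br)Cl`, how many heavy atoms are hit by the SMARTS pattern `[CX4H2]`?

Check the 14 heavy atoms by environment: 5× C (H1, X4) → no; 1× Br (H0, X1) → no; 1× Cl (H0, X1) → no; 1× C (H0, X3) → no; 1× O (H0, X1) → no; 2× N (H2, X3) → no; 1× N (H0, X3) → no; 2× C (H3, X4) → no.
No environment satisfies the query, so 0 matching atoms.

0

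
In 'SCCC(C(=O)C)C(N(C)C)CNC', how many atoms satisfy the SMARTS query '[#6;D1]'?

4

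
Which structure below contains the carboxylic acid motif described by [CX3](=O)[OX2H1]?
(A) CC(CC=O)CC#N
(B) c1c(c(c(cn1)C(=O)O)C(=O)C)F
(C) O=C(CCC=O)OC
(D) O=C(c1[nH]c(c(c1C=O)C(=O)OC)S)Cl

[CX3](=O)[OX2H1] describes an sp2 carbon double-bonded to O and single-bonded to an -OH oxygen (a carboxylic acid).
(A) has an aldehyde (-CHO) but there is no singly-bonded oxygen on the carbonyl carbon.
(B) contains a carboxylic acid group (-C(=O)OH), which satisfies every atom and bond constraint.
(C) has a methyl-ester group (-C(=O)OCH3) but the singly-bonded O has no H (OX2H0, not OX2H1).
(D) has a methyl-ester group (-C(=O)OCH3) but the singly-bonded O has no H (OX2H0, not OX2H1).
So the answer is (B).

B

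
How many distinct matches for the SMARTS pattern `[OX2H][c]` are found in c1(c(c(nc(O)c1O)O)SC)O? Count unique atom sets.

[OX2H][c] is the SMARTS for a phenol: a hydroxyl oxygen attached to an aromatic carbon.
The molecule carries 4 separate instances of a hydroxyl group (-OH) meeting every constraint; each maps to a distinct set of atoms, giving 4 matches.

4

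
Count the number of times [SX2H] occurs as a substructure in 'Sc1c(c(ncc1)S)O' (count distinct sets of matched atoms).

2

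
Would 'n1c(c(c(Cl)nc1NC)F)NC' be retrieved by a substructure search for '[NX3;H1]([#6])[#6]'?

Yes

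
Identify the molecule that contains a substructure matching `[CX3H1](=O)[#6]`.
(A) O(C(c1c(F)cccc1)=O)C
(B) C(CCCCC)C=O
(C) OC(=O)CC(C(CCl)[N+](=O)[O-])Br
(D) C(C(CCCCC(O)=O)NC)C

[CX3H1](=O)[#6] describes an sp2 carbon with one H, double-bonded to O and single-bonded to carbon (an aldehyde).
(A) has a methyl-ester group (-C(=O)OCH3) but the carbonyl carbon has H0, not H1.
(B) contains an aldehyde (-CHO), which satisfies every atom and bond constraint.
(C) has a carboxylic acid group (-C(=O)OH) but the carbonyl carbon has H0 and is bonded to O, not H1.
(D) has a carboxylic acid group (-C(=O)OH) but the carbonyl carbon has H0 and is bonded to O, not H1.
So the answer is (B).

B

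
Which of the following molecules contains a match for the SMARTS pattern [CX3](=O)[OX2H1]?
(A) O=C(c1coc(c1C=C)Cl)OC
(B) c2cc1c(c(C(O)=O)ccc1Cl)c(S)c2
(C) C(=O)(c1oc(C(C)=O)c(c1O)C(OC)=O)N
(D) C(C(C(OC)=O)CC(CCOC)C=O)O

B

[CX3](=O)[OX2H1] describes an sp2 carbon double-bonded to O and single-bonded to an -OH oxygen (a carboxylic acid).
(A) has a methyl-ester group (-C(=O)OCH3) but the singly-bonded O has no H (OX2H0, not OX2H1).
(B) contains a carboxylic acid group (-C(=O)OH), which satisfies every atom and bond constraint.
(C) has a methyl-ester group (-C(=O)OCH3) but the singly-bonded O has no H (OX2H0, not OX2H1).
(D) has an aldehyde (-CHO) but there is no singly-bonded oxygen on the carbonyl carbon.
So the answer is (B).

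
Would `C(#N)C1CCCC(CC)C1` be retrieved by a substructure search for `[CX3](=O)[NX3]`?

No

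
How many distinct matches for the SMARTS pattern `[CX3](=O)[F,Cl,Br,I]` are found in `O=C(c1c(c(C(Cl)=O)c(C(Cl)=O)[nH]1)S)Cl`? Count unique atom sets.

3

[CX3](=O)[F,Cl,Br,I] is the SMARTS for an acyl halide: a carbonyl carbon bonded to a halogen.
The molecule carries 3 separate instances of an acyl chloride (-C(=O)Cl) meeting every constraint; each maps to a distinct set of atoms, giving 3 matches.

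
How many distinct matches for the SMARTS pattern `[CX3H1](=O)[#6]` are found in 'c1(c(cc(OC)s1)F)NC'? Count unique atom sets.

0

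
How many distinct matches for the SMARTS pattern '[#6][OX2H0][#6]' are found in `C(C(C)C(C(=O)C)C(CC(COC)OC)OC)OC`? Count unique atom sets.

4

[#6][OX2H0][#6] is the SMARTS for an ether: an aliphatic oxygen bridging two carbons with no H on the oxygen.
The molecule carries 4 separate instances of a methoxy ether (-OCH3) meeting every constraint; each maps to a distinct set of atoms, giving 4 matches.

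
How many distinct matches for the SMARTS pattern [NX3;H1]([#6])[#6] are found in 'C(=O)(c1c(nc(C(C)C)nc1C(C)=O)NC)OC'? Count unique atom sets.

1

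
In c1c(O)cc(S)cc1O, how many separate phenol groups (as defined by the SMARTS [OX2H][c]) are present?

2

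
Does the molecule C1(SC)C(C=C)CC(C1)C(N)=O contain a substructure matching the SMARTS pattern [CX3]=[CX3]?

The pattern [CX3]=[CX3] describes a non-aromatic C=C double bond between two sp2 carbons — an alkene.
The molecule carries a vinyl group (-CH=CH2), whose atoms satisfy every constraint of the query, so the pattern matches.

Yes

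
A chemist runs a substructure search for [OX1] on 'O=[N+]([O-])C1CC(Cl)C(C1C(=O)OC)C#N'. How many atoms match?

3

Check the 15 heavy atoms by environment: 6× C (X4) → no; 1× Cl (X1) → no; 1× C (X2) → no; 1× N (X1) → no; 1× N (charge +1, X3) → no; 1× O (charge -1, X1) → match; 2× O (X1) → match; 1× C (X3) → no; 1× O (X2) → no.
Summing the matching environments: 1 + 2 = 3 matching atoms.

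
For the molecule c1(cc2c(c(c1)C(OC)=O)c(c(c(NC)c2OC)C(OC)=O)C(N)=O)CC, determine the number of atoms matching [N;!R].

The query [N;!R] means: aliphatic nitrogen not in a ring.
Check the 27 heavy atoms by environment: 10× c (aromatic, in 6-ring) → no; 9× C (acyclic) → no; 6× O (acyclic) → no; 2× N (acyclic) → match.
That gives 2 matching atoms.

2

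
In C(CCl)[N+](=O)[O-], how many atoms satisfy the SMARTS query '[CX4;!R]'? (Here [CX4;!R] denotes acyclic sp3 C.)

2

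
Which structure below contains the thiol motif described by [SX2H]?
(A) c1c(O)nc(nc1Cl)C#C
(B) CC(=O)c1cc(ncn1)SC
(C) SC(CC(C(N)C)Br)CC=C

C

[SX2H] describes an aliphatic sulfur with two connections, one being H (a thiol).
(A) has a hydroxyl group (-OH) but it is an -OH, not an -SH.
(B) has a methylthio ether (-SCH3) but the sulfur has H0 (bonded to two carbons), not H1.
(C) contains a thiol (-SH), which satisfies every atom and bond constraint.
So the answer is (C).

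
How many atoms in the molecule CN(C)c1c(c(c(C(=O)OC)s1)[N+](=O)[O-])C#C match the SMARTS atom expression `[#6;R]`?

4

Check the 17 heavy atoms by environment: 1× s (aromatic, in 5-ring) → no; 4× c (aromatic, in 5-ring) → match; 1× N (charge +1, acyclic) → no; 1× O (charge -1, acyclic) → no; 3× O (acyclic) → no; 1× N (acyclic) → no; 6× C (acyclic) → no.
That gives 4 matching atoms.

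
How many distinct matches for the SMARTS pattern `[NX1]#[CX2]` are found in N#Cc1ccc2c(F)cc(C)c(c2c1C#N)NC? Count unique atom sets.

[NX1]#[CX2] is the SMARTS for a nitrile: a nitrogen triple-bonded to a two-connected carbon.
The molecule carries 2 separate instances of a nitrile (-C#N) meeting every constraint; each maps to a distinct set of atoms, giving 2 matches.

2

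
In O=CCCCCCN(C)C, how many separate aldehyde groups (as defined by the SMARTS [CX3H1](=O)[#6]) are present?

1

[CX3H1](=O)[#6] is the SMARTS for an aldehyde: an sp2 carbon with one H, double-bonded to O and single-bonded to carbon.
Exactly one fragment in the molecule meets all constraints, giving 1 match.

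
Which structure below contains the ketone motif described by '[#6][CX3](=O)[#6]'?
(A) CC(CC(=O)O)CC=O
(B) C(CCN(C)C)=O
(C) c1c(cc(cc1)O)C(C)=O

C

[#6][CX3](=O)[#6] describes a carbonyl carbon (no H) flanked by two carbons (a ketone).
(A) has an aldehyde (-CHO) but the carbonyl carbon has H1, so it is not flanked by two carbons.
(B) has an aldehyde (-CHO) but the carbonyl carbon has H1, so it is not flanked by two carbons.
(C) contains an acetyl/ketone group (-C(=O)CH3), which satisfies every atom and bond constraint.
So the answer is (C).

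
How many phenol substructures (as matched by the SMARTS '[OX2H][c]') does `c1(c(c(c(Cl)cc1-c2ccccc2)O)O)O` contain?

3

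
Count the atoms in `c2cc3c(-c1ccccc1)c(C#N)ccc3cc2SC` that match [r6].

The query [r6] means: r6 matches atoms in a six-membered ring.
Check the 20 heavy atoms by environment: 16× c (aromatic, in 6-ring) → match; 1× S (acyclic) → no; 2× C (acyclic) → no; 1× N (acyclic) → no.
That gives 16 matching atoms.

16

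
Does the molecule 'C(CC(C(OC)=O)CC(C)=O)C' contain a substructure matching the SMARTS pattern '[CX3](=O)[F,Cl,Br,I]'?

The pattern [CX3](=O)[F,Cl,Br,I] describes a carbonyl carbon bonded to a halogen — an acyl halide.
The closest candidate here is a methyl-ester group (-C(=O)OCH3), but the carbonyl is bonded to -O-C, not to a halogen. No other fragment satisfies the full query, so there is no match.

No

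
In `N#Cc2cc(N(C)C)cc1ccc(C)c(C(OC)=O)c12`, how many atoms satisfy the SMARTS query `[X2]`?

2

The query [X2] means: any atom with exactly two total connections (bonds + H).
Check the 20 heavy atoms by environment: 10× c (aromatic, X3) → no; 1× C (X3) → no; 1× O (X1) → no; 1× O (X2) → match; 4× C (X4) → no; 1× N (X3) → no; 1× C (X2) → match; 1× N (X1) → no.
Summing the matching environments: 1 + 1 = 2 matching atoms.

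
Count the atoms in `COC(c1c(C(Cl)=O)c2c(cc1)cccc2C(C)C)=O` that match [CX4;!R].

The query [CX4;!R] means: aliphatic carbon with four total connections, not in a ring.
Check the 20 heavy atoms by environment: 10× c (aromatic, X3, in 6-ring) → no; 2× C (X3, acyclic) → no; 2× O (X1, acyclic) → no; 1× Cl (X1, acyclic) → no; 4× C (X4, acyclic) → match; 1× O (X2, acyclic) → no.
That gives 4 matching atoms.

4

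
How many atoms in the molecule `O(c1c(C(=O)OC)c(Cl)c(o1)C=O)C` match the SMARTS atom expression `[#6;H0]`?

Check the 14 heavy atoms by environment: 1× o (aromatic, H0) → no; 4× c (aromatic, H0) → match; 1× Cl (H0) → no; 4× O (H0) → no; 2× C (H3) → no; 1× C (H1) → no; 1× C (H0) → match.
Summing the matching environments: 4 + 1 = 5 matching atoms.

5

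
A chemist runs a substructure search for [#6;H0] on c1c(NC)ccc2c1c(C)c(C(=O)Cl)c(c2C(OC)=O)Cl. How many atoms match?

The query [#6;H0] means: any carbon with no attached hydrogen.
Check the 21 heavy atoms by environment: 7× c (aromatic, H0) → match; 3× c (aromatic, H1) → no; 1× N (H1) → no; 3× C (H3) → no; 2× C (H0) → match; 3× O (H0) → no; 2× Cl (H0) → no.
Summing the matching environments: 7 + 2 = 9 matching atoms.

9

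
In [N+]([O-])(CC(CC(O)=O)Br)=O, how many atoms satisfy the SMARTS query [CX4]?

The query [CX4] means: C with X4: aliphatic carbon with exactly 4 total connections (bonds + H).
Check the 10 heavy atoms by environment: 3× C (X4) → match; 1× Br (X1) → no; 1× C (X3) → no; 2× O (X1) → no; 1× O (X2) → no; 1× N (charge +1, X3) → no; 1× O (charge -1, X1) → no.
That gives 3 matching atoms.

3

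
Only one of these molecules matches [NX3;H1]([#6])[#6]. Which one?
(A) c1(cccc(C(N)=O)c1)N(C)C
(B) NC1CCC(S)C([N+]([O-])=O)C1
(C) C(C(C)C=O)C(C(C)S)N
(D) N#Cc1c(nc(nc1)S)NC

D

[NX3;H1]([#6])[#6] describes a trivalent nitrogen with one H, bonded to two carbons (a secondary amine).
(A) has a dimethylamino group (-N(CH3)2) but the nitrogen has H0, not H1.
(B) has a primary amino group (-NH2) but the nitrogen has H2 and only one carbon neighbour.
(C) has a primary amino group (-NH2) but the nitrogen has H2 and only one carbon neighbour.
(D) contains an N-methylamino group (-NHCH3), which satisfies every atom and bond constraint.
So the answer is (D).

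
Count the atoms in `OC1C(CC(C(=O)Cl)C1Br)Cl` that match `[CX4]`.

5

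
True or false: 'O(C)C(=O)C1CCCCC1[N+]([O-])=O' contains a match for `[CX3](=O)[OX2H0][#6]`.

True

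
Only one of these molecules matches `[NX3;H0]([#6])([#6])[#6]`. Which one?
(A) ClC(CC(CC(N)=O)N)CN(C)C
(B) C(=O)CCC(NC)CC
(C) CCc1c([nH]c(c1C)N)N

A

[NX3;H0]([#6])([#6])[#6] describes a trivalent nitrogen with no H, bonded to three carbons (a tertiary amine).
(A) contains a dimethylamino group (-N(CH3)2), which satisfies every atom and bond constraint.
(B) has an N-methylamino group (-NHCH3) but the nitrogen still has one H (H1), not H0.
(C) has a primary amino group (-NH2) but the nitrogen has H2, not H0 with three carbons.
So the answer is (A).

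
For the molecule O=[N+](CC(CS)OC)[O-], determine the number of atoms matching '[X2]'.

2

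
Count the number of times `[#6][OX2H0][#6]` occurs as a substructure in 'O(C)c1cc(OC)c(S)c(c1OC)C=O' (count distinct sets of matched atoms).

3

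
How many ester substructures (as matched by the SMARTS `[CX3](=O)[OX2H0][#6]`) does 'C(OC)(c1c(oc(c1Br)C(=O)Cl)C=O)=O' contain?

1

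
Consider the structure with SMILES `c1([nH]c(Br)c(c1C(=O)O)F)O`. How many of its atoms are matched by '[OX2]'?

2

The query [OX2] means: aliphatic oxygen with two total connections — ether, hydroxyl, or ester single-bond O.
Check the 11 heavy atoms by environment: 1× n (aromatic, X3) → no; 4× c (aromatic, X3) → no; 1× C (X3) → no; 1× O (X1) → no; 2× O (X2) → match; 1× Br (X1) → no; 1× F (X1) → no.
That gives 2 matching atoms.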